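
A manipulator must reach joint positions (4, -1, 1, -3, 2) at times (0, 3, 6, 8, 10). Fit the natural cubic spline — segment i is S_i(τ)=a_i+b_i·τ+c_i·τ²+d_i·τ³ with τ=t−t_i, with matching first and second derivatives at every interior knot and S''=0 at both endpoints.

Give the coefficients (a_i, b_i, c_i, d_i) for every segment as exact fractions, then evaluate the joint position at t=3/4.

  seg 0: a=4 b=-21/8 c=0 d=23/216
  seg 1: a=-1 b=1/4 c=23/24 d=-59/216
  seg 2: a=1 b=-11/8 c=-3/2 d=19/32
  seg 3: a=-3 b=-1/4 c=33/16 d=-11/32
S(3/4) = 1063/512

Δ: Δ0=-5/3, Δ1=2/3, Δ2=-2, Δ3=5/2
row 1: diag=12, rhs=14; c'=1/4, d'=7/6
row 2: denom=10−3·1/4=37/4; d'=(-16−3·7/6)/(37/4)=-78/37
row 3: denom=8−2·8/37=280/37; d'=(27−2·-78/37)/(280/37)=33/8
back: M3=33/8
back: M2=-78/37−8/37·33/8=-3
back: M1=7/6−1/4·-3=23/12
M: M0=0, M1=23/12, M2=-3, M3=33/8, M4=0
seg 0: a=4, c=M0/2=0, d=(M1−M0)/(6·3)=23/216, b=Δ0−h0·(2M0+M1)/6=-21/8
seg 1: a=-1, c=M1/2=23/24, d=(M2−M1)/(6·3)=-59/216, b=Δ1−h1·(2M1+M2)/6=1/4
seg 2: a=1, c=M2/2=-3/2, d=(M3−M2)/(6·2)=19/32, b=Δ2−h2·(2M2+M3)/6=-11/8
seg 3: a=-3, c=M3/2=33/16, d=(M4−M3)/(6·2)=-11/32, b=Δ3−h3·(2M3+M4)/6=-1/4
t_q=3/4 → seg 0, τ=3/4; S=4+-21/8·τ+0·τ²+23/216·τ³=1063/512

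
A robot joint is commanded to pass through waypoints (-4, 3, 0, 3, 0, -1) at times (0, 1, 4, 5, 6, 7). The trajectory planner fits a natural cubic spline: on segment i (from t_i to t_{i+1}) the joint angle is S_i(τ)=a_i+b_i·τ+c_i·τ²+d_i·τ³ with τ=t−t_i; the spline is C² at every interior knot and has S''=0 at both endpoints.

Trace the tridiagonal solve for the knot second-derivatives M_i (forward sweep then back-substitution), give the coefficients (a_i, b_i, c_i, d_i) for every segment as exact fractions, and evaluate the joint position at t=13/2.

Δ: Δ0=7, Δ1=-1, Δ2=3, Δ3=-3, Δ4=-1
row 1: diag=8, rhs=-48; c'=3/8, d'=-6
row 2: denom=8−3·3/8=55/8; d'=(24−3·-6)/(55/8)=336/55
row 3: denom=4−1·8/55=212/55; d'=(-36−1·336/55)/(212/55)=-579/53
row 4: denom=4−1·55/212=793/212; d'=(12−1·-579/53)/(793/212)=4860/793
back: M4=4860/793
back: M3=-579/53−55/212·4860/793=-9924/793
back: M2=336/55−8/55·-9924/793=6288/793
back: M1=-6−3/8·6288/793=-7116/793
M: M0=0, M1=-7116/793, M2=6288/793, M3=-9924/793, M4=4860/793, M5=0
seg 0: a=-4, c=M0/2=0, d=(M1−M0)/(6·1)=-1186/793, b=Δ0−h0·(2M0+M1)/6=6737/793
seg 1: a=3, c=M1/2=-3558/793, d=(M2−M1)/(6·3)=2234/2379, b=Δ1−h1·(2M1+M2)/6=3179/793
seg 2: a=0, c=M2/2=3144/793, d=(M3−M2)/(6·1)=-2702/793, b=Δ2−h2·(2M2+M3)/6=149/61
seg 3: a=3, c=M3/2=-4962/793, d=(M4−M3)/(6·1)=2464/793, b=Δ3−h3·(2M3+M4)/6=119/793
seg 4: a=0, c=M4/2=2430/793, d=(M5−M4)/(6·1)=-810/793, b=Δ4−h4·(2M4+M5)/6=-2413/793
t_q=13/2 → seg 4, τ=1/2; S=0+-2413/793·τ+2430/793·τ²+-810/793·τ³=-2801/3172

  seg 0: a=-4 b=6737/793 c=0 d=-1186/793
  seg 1: a=3 b=3179/793 c=-3558/793 d=2234/2379
  seg 2: a=0 b=149/61 c=3144/793 d=-2702/793
  seg 3: a=3 b=119/793 c=-4962/793 d=2464/793
  seg 4: a=0 b=-2413/793 c=2430/793 d=-810/793
S(13/2) = -2801/3172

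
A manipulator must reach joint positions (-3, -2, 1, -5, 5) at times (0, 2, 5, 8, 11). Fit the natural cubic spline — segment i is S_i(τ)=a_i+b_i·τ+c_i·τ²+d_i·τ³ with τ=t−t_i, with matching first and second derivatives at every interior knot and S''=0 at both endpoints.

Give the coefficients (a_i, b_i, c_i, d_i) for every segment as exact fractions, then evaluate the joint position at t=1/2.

Δ: Δ0=1/2, Δ1=1, Δ2=-2, Δ3=10/3
row 1: diag=10, rhs=3; c'=3/10, d'=3/10
row 2: denom=12−3·3/10=111/10; d'=(-18−3·3/10)/(111/10)=-63/37
row 3: denom=12−3·10/37=414/37; d'=(32−3·-63/37)/(414/37)=1373/414
back: M3=1373/414
back: M2=-63/37−10/37·1373/414=-538/207
back: M1=3/10−3/10·-538/207=149/138
M: M0=0, M1=149/138, M2=-538/207, M3=1373/414, M4=0
seg 0: a=-3, c=M0/2=0, d=(M1−M0)/(6·2)=149/1656, b=Δ0−h0·(2M0+M1)/6=29/207
seg 1: a=-2, c=M1/2=149/276, d=(M2−M1)/(6·3)=-1523/7452, b=Δ1−h1·(2M1+M2)/6=505/414
seg 2: a=1, c=M2/2=-269/207, d=(M3−M2)/(6·3)=2449/7452, b=Δ2−h2·(2M2+M3)/6=-877/828
seg 3: a=-5, c=M3/2=1373/828, d=(M4−M3)/(6·3)=-1373/7452, b=Δ3−h3·(2M3+M4)/6=7/414
t_q=1/2 → seg 0, τ=1/2; S=-3+29/207·τ+0·τ²+149/1656·τ³=-12889/4416

  seg 0: a=-3 b=29/207 c=0 d=149/1656
  seg 1: a=-2 b=505/414 c=149/276 d=-1523/7452
  seg 2: a=1 b=-877/828 c=-269/207 d=2449/7452
  seg 3: a=-5 b=7/414 c=1373/828 d=-1373/7452
S(1/2) = -12889/4416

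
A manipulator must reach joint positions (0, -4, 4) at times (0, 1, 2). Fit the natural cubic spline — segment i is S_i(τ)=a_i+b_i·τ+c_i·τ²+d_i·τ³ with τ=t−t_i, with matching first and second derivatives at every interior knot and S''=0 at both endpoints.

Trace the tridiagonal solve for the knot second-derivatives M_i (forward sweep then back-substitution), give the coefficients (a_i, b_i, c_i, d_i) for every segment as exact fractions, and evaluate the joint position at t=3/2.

  seg 0: a=0 b=-7 c=0 d=3
  seg 1: a=-4 b=2 c=9 d=-3
S(3/2) = -9/8

Δ: Δ0=-4, Δ1=8
row 1: diag=4, rhs=72; c'=1/4, d'=18
back: M1=18
M: M0=0, M1=18, M2=0
seg 0: a=0, c=M0/2=0, d=(M1−M0)/(6·1)=3, b=Δ0−h0·(2M0+M1)/6=-7
seg 1: a=-4, c=M1/2=9, d=(M2−M1)/(6·1)=-3, b=Δ1−h1·(2M1+M2)/6=2
t_q=3/2 → seg 1, τ=1/2; S=-4+2·τ+9·τ²+-3·τ³=-9/8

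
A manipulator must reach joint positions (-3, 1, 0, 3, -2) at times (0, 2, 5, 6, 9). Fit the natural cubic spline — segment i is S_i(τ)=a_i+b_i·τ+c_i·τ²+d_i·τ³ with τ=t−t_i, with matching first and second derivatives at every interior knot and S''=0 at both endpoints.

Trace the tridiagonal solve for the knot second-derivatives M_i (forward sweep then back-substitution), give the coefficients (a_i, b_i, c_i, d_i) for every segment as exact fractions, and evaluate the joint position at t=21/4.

Δ: Δ0=2, Δ1=-1/3, Δ2=3, Δ3=-5/3
row 1: diag=10, rhs=-14; c'=3/10, d'=-7/5
row 2: denom=8−3·3/10=71/10; d'=(20−3·-7/5)/(71/10)=242/71
row 3: denom=8−1·10/71=558/71; d'=(-28−1·242/71)/(558/71)=-1115/279
back: M3=-1115/279
back: M2=242/71−10/71·-1115/279=1108/279
back: M1=-7/5−3/10·1108/279=-241/93
M: M0=0, M1=-241/93, M2=1108/279, M3=-1115/279, M4=0
seg 0: a=-3, c=M0/2=0, d=(M1−M0)/(6·2)=-241/1116, b=Δ0−h0·(2M0+M1)/6=799/279
seg 1: a=1, c=M1/2=-241/186, d=(M2−M1)/(6·3)=1831/5022, b=Δ1−h1·(2M1+M2)/6=76/279
seg 2: a=0, c=M2/2=554/279, d=(M3−M2)/(6·1)=-247/186, b=Δ2−h2·(2M2+M3)/6=1307/558
seg 3: a=3, c=M3/2=-1115/558, d=(M4−M3)/(6·3)=1115/5022, b=Δ3−h3·(2M3+M4)/6=650/279
t_q=21/4 → seg 2, τ=1/4; S=0+1307/558·τ+554/279·τ²+-247/186·τ³=8201/11904

  seg 0: a=-3 b=799/279 c=0 d=-241/1116
  seg 1: a=1 b=76/279 c=-241/186 d=1831/5022
  seg 2: a=0 b=1307/558 c=554/279 d=-247/186
  seg 3: a=3 b=650/279 c=-1115/558 d=1115/5022
S(21/4) = 8201/11904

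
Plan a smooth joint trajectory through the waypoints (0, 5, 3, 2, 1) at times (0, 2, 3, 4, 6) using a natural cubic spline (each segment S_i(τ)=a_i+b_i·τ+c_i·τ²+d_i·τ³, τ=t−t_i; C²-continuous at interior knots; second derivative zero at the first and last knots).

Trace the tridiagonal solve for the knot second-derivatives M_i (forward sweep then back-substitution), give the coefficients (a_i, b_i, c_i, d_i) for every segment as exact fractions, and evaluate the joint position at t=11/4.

  seg 0: a=0 b=137/33 c=0 d=-109/264
  seg 1: a=5 b=-53/66 c=-109/44 d=169/132
  seg 2: a=3 b=-23/12 c=15/11 d=-59/132
  seg 3: a=2 b=-35/66 c=1/44 d=-1/264
S(11/4) = 9981/2816

Δ: Δ0=5/2, Δ1=-2, Δ2=-1, Δ3=-1/2
row 1: diag=6, rhs=-27; c'=1/6, d'=-9/2
row 2: denom=4−1·1/6=23/6; d'=(6−1·-9/2)/(23/6)=63/23
row 3: denom=6−1·6/23=132/23; d'=(3−1·63/23)/(132/23)=1/22
back: M3=1/22
back: M2=63/23−6/23·1/22=30/11
back: M1=-9/2−1/6·30/11=-109/22
M: M0=0, M1=-109/22, M2=30/11, M3=1/22, M4=0
seg 0: a=0, c=M0/2=0, d=(M1−M0)/(6·2)=-109/264, b=Δ0−h0·(2M0+M1)/6=137/33
seg 1: a=5, c=M1/2=-109/44, d=(M2−M1)/(6·1)=169/132, b=Δ1−h1·(2M1+M2)/6=-53/66
seg 2: a=3, c=M2/2=15/11, d=(M3−M2)/(6·1)=-59/132, b=Δ2−h2·(2M2+M3)/6=-23/12
seg 3: a=2, c=M3/2=1/44, d=(M4−M3)/(6·2)=-1/264, b=Δ3−h3·(2M3+M4)/6=-35/66
t_q=11/4 → seg 1, τ=3/4; S=5+-53/66·τ+-109/44·τ²+169/132·τ³=9981/2816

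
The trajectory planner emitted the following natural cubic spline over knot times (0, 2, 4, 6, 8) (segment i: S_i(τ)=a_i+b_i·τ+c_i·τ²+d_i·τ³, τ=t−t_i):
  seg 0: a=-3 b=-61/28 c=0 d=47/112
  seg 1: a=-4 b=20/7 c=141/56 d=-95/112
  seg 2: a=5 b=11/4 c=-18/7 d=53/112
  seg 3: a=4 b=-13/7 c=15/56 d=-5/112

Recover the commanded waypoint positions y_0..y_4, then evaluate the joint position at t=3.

y_0=-3 y_1=-4 y_2=5 y_3=4 y_4=1
S(3) = 59/112

y_0 = S_0(0) = a_0 = -3
y_1 = S_1(0) = a_1 = -4
y_2 = S_2(0) = a_2 = 5
y_3 = S_3(0) = a_3 = 4
y_4 = S_3(2) = 1
t_q=3 is in segment 1 (τ=1); S_1(τ)=59/112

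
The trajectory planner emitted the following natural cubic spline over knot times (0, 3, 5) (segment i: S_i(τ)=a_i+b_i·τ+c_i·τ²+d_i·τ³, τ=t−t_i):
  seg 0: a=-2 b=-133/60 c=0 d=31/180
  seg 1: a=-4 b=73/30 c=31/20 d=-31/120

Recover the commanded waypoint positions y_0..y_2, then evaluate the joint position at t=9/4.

y_0=-2 y_1=-4 y_2=5
S(9/4) = -6433/1280

y_0 = S_0(0) = a_0 = -2
y_1 = S_1(0) = a_1 = -4
y_2 = S_1(2) = 5
t_q=9/4 is in segment 0 (τ=9/4); S_0(τ)=-6433/1280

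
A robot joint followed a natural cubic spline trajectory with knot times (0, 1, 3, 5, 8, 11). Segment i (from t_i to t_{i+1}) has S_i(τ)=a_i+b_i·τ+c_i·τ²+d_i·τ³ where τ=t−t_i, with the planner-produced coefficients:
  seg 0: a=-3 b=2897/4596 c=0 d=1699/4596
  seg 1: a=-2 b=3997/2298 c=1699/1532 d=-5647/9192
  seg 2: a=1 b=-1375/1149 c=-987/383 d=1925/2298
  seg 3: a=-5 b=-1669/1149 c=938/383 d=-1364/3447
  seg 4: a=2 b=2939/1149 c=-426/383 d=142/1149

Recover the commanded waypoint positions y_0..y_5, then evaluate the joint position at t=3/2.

y_0=-3 y_1=-2 y_2=1 y_3=-5 y_4=2 y_5=3
S(3/2) = -22793/24512

y_0 = S_0(0) = a_0 = -3
y_1 = S_1(0) = a_1 = -2
y_2 = S_2(0) = a_2 = 1
y_3 = S_3(0) = a_3 = -5
y_4 = S_4(0) = a_4 = 2
y_5 = S_4(3) = 3
t_q=3/2 is in segment 1 (τ=1/2); S_1(τ)=-22793/24512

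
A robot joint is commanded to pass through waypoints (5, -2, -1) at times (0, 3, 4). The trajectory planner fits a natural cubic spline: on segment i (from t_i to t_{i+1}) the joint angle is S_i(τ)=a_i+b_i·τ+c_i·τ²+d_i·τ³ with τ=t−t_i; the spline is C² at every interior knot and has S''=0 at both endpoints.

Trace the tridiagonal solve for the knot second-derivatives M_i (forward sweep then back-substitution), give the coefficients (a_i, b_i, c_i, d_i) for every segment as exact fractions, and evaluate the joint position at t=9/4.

  seg 0: a=5 b=-43/12 c=0 d=5/36
  seg 1: a=-2 b=1/6 c=5/4 d=-5/12
S(9/4) = -379/256

Δ: Δ0=-7/3, Δ1=1
row 1: diag=8, rhs=20; c'=1/8, d'=5/2
back: M1=5/2
M: M0=0, M1=5/2, M2=0
seg 0: a=5, c=M0/2=0, d=(M1−M0)/(6·3)=5/36, b=Δ0−h0·(2M0+M1)/6=-43/12
seg 1: a=-2, c=M1/2=5/4, d=(M2−M1)/(6·1)=-5/12, b=Δ1−h1·(2M1+M2)/6=1/6
t_q=9/4 → seg 0, τ=9/4; S=5+-43/12·τ+0·τ²+5/36·τ³=-379/256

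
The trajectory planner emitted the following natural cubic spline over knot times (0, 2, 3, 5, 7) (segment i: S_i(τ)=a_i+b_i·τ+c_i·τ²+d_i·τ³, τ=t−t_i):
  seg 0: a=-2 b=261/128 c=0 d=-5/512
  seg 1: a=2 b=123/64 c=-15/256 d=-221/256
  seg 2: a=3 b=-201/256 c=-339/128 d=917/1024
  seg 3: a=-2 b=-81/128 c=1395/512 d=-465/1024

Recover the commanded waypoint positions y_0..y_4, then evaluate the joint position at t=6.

y_0=-2 y_1=2 y_2=3 y_3=-2 y_4=4
S(6) = -371/1024

y_0 = S_0(0) = a_0 = -2
y_1 = S_1(0) = a_1 = 2
y_2 = S_2(0) = a_2 = 3
y_3 = S_3(0) = a_3 = -2
y_4 = S_3(2) = 4
t_q=6 is in segment 3 (τ=1); S_3(τ)=-371/1024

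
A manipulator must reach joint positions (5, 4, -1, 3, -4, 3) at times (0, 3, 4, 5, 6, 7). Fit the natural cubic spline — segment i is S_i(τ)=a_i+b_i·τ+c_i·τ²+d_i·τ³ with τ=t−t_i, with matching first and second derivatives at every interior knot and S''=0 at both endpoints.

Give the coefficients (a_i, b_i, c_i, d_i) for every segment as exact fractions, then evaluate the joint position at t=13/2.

Δ: Δ0=-1/3, Δ1=-5, Δ2=4, Δ3=-7, Δ4=7
row 1: diag=8, rhs=-28; c'=1/8, d'=-7/2
row 2: denom=4−1·1/8=31/8; d'=(54−1·-7/2)/(31/8)=460/31
row 3: denom=4−1·8/31=116/31; d'=(-66−1·460/31)/(116/31)=-1253/58
row 4: denom=4−1·31/116=433/116; d'=(84−1·-1253/58)/(433/116)=12250/433
back: M4=12250/433
back: M3=-1253/58−31/116·12250/433=-12628/433
back: M2=460/31−8/31·-12628/433=9684/433
back: M1=-7/2−1/8·9684/433=-2726/433
M: M0=0, M1=-2726/433, M2=9684/433, M3=-12628/433, M4=12250/433, M5=0
seg 0: a=5, c=M0/2=0, d=(M1−M0)/(6·3)=-1363/3897, b=Δ0−h0·(2M0+M1)/6=3656/1299
seg 1: a=4, c=M1/2=-1363/433, d=(M2−M1)/(6·1)=6205/1299, b=Δ1−h1·(2M1+M2)/6=-8611/1299
seg 2: a=-1, c=M2/2=4842/433, d=(M3−M2)/(6·1)=-11156/1299, b=Δ2−h2·(2M2+M3)/6=1826/1299
seg 3: a=3, c=M3/2=-6314/433, d=(M4−M3)/(6·1)=12439/1299, b=Δ3−h3·(2M3+M4)/6=-2590/1299
seg 4: a=-4, c=M4/2=6125/433, d=(M5−M4)/(6·1)=-6125/1299, b=Δ4−h4·(2M4+M5)/6=-3157/1299
t_q=13/2 → seg 4, τ=1/2; S=-4+-3157/1299·τ+6125/433·τ²+-6125/1299·τ³=-7857/3464

  seg 0: a=5 b=3656/1299 c=0 d=-1363/3897
  seg 1: a=4 b=-8611/1299 c=-1363/433 d=6205/1299
  seg 2: a=-1 b=1826/1299 c=4842/433 d=-11156/1299
  seg 3: a=3 b=-2590/1299 c=-6314/433 d=12439/1299
  seg 4: a=-4 b=-3157/1299 c=6125/433 d=-6125/1299
S(13/2) = -7857/3464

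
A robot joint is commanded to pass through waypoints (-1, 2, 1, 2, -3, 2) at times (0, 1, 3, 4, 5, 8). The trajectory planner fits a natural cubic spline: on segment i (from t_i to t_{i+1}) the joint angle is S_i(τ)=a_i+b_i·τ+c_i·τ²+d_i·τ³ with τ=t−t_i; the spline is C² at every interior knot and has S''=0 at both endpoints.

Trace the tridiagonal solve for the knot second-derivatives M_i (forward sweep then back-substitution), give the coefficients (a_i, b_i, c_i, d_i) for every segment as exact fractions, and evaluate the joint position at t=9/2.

  seg 0: a=-1 b=2743/708 c=0 d=-619/708
  seg 1: a=2 b=443/354 c=-619/236 d=1237/1416
  seg 2: a=1 b=220/177 c=309/118 d=-1013/354
  seg 3: a=2 b=-745/354 c=-352/59 d=1087/354
  seg 4: a=-3 b=-854/177 c=383/118 d=-383/1062
S(9/2) = -151/944

Δ: Δ0=3, Δ1=-1/2, Δ2=1, Δ3=-5, Δ4=5/3
row 1: diag=6, rhs=-21; c'=1/3, d'=-7/2
row 2: denom=6−2·1/3=16/3; d'=(9−2·-7/2)/(16/3)=3
row 3: denom=4−1·3/16=61/16; d'=(-36−1·3)/(61/16)=-624/61
row 4: denom=8−1·16/61=472/61; d'=(40−1·-624/61)/(472/61)=383/59
back: M4=383/59
back: M3=-624/61−16/61·383/59=-704/59
back: M2=3−3/16·-704/59=309/59
back: M1=-7/2−1/3·309/59=-619/118
M: M0=0, M1=-619/118, M2=309/59, M3=-704/59, M4=383/59, M5=0
seg 0: a=-1, c=M0/2=0, d=(M1−M0)/(6·1)=-619/708, b=Δ0−h0·(2M0+M1)/6=2743/708
seg 1: a=2, c=M1/2=-619/236, d=(M2−M1)/(6·2)=1237/1416, b=Δ1−h1·(2M1+M2)/6=443/354
seg 2: a=1, c=M2/2=309/118, d=(M3−M2)/(6·1)=-1013/354, b=Δ2−h2·(2M2+M3)/6=220/177
seg 3: a=2, c=M3/2=-352/59, d=(M4−M3)/(6·1)=1087/354, b=Δ3−h3·(2M3+M4)/6=-745/354
seg 4: a=-3, c=M4/2=383/118, d=(M5−M4)/(6·3)=-383/1062, b=Δ4−h4·(2M4+M5)/6=-854/177
t_q=9/2 → seg 3, τ=1/2; S=2+-745/354·τ+-352/59·τ²+1087/354·τ³=-151/944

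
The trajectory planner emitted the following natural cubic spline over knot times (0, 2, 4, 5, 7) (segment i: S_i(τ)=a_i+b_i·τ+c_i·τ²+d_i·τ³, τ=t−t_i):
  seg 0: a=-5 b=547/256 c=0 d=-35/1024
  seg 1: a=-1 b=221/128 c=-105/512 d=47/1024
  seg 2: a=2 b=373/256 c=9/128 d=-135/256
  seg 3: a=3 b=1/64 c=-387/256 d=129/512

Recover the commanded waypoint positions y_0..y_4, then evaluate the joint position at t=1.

y_0=-5 y_1=-1 y_2=2 y_3=3 y_4=-1
S(1) = -2967/1024

y_0 = S_0(0) = a_0 = -5
y_1 = S_1(0) = a_1 = -1
y_2 = S_2(0) = a_2 = 2
y_3 = S_3(0) = a_3 = 3
y_4 = S_3(2) = -1
t_q=1 is in segment 0 (τ=1); S_0(τ)=-2967/1024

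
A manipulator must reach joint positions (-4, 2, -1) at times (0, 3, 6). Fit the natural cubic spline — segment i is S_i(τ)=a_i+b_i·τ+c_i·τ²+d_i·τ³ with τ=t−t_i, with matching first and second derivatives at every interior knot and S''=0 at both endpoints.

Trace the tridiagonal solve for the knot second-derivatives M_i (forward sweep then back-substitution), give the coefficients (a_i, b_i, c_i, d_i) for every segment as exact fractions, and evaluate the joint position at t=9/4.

Δ: Δ0=2, Δ1=-1
row 1: diag=12, rhs=-18; c'=1/4, d'=-3/2
back: M1=-3/2
M: M0=0, M1=-3/2, M2=0
seg 0: a=-4, c=M0/2=0, d=(M1−M0)/(6·3)=-1/12, b=Δ0−h0·(2M0+M1)/6=11/4
seg 1: a=2, c=M1/2=-3/4, d=(M2−M1)/(6·3)=1/12, b=Δ1−h1·(2M1+M2)/6=1/2
t_q=9/4 → seg 0, τ=9/4; S=-4+11/4·τ+0·τ²+-1/12·τ³=317/256

  seg 0: a=-4 b=11/4 c=0 d=-1/12
  seg 1: a=2 b=1/2 c=-3/4 d=1/12
S(9/4) = 317/256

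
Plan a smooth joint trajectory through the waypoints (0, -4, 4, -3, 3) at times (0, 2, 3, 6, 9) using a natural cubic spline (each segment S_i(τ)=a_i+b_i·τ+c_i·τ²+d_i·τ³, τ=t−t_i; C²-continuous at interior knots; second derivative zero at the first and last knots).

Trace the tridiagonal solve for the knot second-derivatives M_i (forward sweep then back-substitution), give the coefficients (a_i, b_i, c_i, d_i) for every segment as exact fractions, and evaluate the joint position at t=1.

Δ: Δ0=-2, Δ1=8, Δ2=-7/3, Δ3=2
row 1: diag=6, rhs=60; c'=1/6, d'=10
row 2: denom=8−1·1/6=47/6; d'=(-62−1·10)/(47/6)=-432/47
row 3: denom=12−3·18/47=510/47; d'=(26−3·-432/47)/(510/47)=1259/255
back: M3=1259/255
back: M2=-432/47−18/47·1259/255=-942/85
back: M1=10−1/6·-942/85=1007/85
M: M0=0, M1=1007/85, M2=-942/85, M3=1259/255, M4=0
seg 0: a=0, c=M0/2=0, d=(M1−M0)/(6·2)=1007/1020, b=Δ0−h0·(2M0+M1)/6=-1517/255
seg 1: a=-4, c=M1/2=1007/170, d=(M2−M1)/(6·1)=-1949/510, b=Δ1−h1·(2M1+M2)/6=1504/255
seg 2: a=4, c=M2/2=-471/85, d=(M3−M2)/(6·3)=817/918, b=Δ2−h2·(2M2+M3)/6=3203/510
seg 3: a=-3, c=M3/2=1259/510, d=(M4−M3)/(6·3)=-1259/4590, b=Δ3−h3·(2M3+M4)/6=-749/255
t_q=1 → seg 0, τ=1; S=0+-1517/255·τ+0·τ²+1007/1020·τ³=-1687/340

  seg 0: a=0 b=-1517/255 c=0 d=1007/1020
  seg 1: a=-4 b=1504/255 c=1007/170 d=-1949/510
  seg 2: a=4 b=3203/510 c=-471/85 d=817/918
  seg 3: a=-3 b=-749/255 c=1259/510 d=-1259/4590
S(1) = -1687/340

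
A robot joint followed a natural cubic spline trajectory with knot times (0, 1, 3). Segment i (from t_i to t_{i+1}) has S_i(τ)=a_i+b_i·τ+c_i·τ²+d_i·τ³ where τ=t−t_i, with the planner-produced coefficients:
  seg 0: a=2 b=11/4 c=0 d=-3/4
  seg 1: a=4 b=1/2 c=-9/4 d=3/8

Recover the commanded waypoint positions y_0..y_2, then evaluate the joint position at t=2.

y_0=2 y_1=4 y_2=-1
S(2) = 21/8

y_0 = S_0(0) = a_0 = 2
y_1 = S_1(0) = a_1 = 4
y_2 = S_1(2) = -1
t_q=2 is in segment 1 (τ=1); S_1(τ)=21/8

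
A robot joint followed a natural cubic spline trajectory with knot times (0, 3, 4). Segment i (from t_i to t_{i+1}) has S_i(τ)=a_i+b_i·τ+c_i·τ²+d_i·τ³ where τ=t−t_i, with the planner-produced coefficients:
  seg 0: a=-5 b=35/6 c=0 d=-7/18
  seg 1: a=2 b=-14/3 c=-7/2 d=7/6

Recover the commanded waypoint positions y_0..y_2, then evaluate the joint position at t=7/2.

y_0 = S_0(0) = a_0 = -5
y_1 = S_1(0) = a_1 = 2
y_2 = S_1(1) = -5
t_q=7/2 is in segment 1 (τ=1/2); S_1(τ)=-17/16

y_0=-5 y_1=2 y_2=-5
S(7/2) = -17/16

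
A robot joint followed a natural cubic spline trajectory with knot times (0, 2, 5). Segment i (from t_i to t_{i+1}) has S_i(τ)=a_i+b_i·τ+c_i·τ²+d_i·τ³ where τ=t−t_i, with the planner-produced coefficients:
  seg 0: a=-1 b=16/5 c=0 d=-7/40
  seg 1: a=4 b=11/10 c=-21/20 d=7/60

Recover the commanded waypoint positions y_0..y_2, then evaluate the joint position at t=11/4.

y_0 = S_0(0) = a_0 = -1
y_1 = S_1(0) = a_1 = 4
y_2 = S_1(3) = 1
t_q=11/4 is in segment 1 (τ=3/4); S_1(τ)=5483/1280

y_0=-1 y_1=4 y_2=1
S(11/4) = 5483/1280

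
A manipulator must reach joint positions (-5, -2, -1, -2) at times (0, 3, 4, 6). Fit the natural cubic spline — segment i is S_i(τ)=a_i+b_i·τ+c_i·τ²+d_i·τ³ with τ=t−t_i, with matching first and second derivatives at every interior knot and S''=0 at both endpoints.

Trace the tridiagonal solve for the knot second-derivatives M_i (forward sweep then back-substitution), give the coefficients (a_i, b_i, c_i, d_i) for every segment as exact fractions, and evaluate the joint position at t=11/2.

Δ: Δ0=1, Δ1=1, Δ2=-1/2
row 1: diag=8, rhs=0; c'=1/8, d'=0
row 2: denom=6−1·1/8=47/8; d'=(-9−1·0)/(47/8)=-72/47
back: M2=-72/47
back: M1=0−1/8·-72/47=9/47
M: M0=0, M1=9/47, M2=-72/47, M3=0
seg 0: a=-5, c=M0/2=0, d=(M1−M0)/(6·3)=1/94, b=Δ0−h0·(2M0+M1)/6=85/94
seg 1: a=-2, c=M1/2=9/94, d=(M2−M1)/(6·1)=-27/94, b=Δ1−h1·(2M1+M2)/6=56/47
seg 2: a=-1, c=M2/2=-36/47, d=(M3−M2)/(6·2)=6/47, b=Δ2−h2·(2M2+M3)/6=49/94
t_q=11/2 → seg 2, τ=3/2; S=-1+49/94·τ+-36/47·τ²+6/47·τ³=-71/47

  seg 0: a=-5 b=85/94 c=0 d=1/94
  seg 1: a=-2 b=56/47 c=9/94 d=-27/94
  seg 2: a=-1 b=49/94 c=-36/47 d=6/47
S(11/2) = -71/47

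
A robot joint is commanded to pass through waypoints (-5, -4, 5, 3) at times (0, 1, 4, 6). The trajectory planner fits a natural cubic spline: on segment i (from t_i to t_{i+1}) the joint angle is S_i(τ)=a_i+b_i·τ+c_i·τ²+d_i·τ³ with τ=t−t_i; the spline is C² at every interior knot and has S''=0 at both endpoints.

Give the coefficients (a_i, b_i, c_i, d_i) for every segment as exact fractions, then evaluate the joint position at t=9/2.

Δ: Δ0=1, Δ1=3, Δ2=-1
row 1: diag=8, rhs=12; c'=3/8, d'=3/2
row 2: denom=10−3·3/8=71/8; d'=(-24−3·3/2)/(71/8)=-228/71
back: M2=-228/71
back: M1=3/2−3/8·-228/71=192/71
M: M0=0, M1=192/71, M2=-228/71, M3=0
seg 0: a=-5, c=M0/2=0, d=(M1−M0)/(6·1)=32/71, b=Δ0−h0·(2M0+M1)/6=39/71
seg 1: a=-4, c=M1/2=96/71, d=(M2−M1)/(6·3)=-70/213, b=Δ1−h1·(2M1+M2)/6=135/71
seg 2: a=5, c=M2/2=-114/71, d=(M3−M2)/(6·2)=19/71, b=Δ2−h2·(2M2+M3)/6=81/71
t_q=9/2 → seg 2, τ=1/2; S=5+81/71·τ+-114/71·τ²+19/71·τ³=2955/568

  seg 0: a=-5 b=39/71 c=0 d=32/71
  seg 1: a=-4 b=135/71 c=96/71 d=-70/213
  seg 2: a=5 b=81/71 c=-114/71 d=19/71
S(9/2) = 2955/568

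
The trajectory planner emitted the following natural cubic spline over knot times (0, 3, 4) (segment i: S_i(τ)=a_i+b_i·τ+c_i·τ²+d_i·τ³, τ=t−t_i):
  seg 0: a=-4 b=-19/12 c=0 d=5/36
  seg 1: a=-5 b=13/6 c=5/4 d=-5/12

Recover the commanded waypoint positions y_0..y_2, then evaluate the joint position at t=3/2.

y_0 = S_0(0) = a_0 = -4
y_1 = S_1(0) = a_1 = -5
y_2 = S_1(1) = -2
t_q=3/2 is in segment 0 (τ=3/2); S_0(τ)=-189/32

y_0=-4 y_1=-5 y_2=-2
S(3/2) = -189/32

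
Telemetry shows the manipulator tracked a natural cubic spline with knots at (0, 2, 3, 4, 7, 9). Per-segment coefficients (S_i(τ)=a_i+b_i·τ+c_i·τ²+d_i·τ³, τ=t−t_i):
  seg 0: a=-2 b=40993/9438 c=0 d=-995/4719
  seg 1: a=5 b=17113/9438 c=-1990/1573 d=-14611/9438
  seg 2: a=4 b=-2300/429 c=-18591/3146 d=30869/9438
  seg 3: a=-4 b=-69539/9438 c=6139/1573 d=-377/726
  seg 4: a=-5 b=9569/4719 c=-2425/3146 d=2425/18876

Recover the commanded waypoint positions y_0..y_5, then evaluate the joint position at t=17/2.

y_0=-2 y_1=5 y_2=4 y_3=-4 y_4=-5 y_5=-3
S(17/2) = -164051/50336

y_0 = S_0(0) = a_0 = -2
y_1 = S_1(0) = a_1 = 5
y_2 = S_2(0) = a_2 = 4
y_3 = S_3(0) = a_3 = -4
y_4 = S_4(0) = a_4 = -5
y_5 = S_4(2) = -3
t_q=17/2 is in segment 4 (τ=3/2); S_4(τ)=-164051/50336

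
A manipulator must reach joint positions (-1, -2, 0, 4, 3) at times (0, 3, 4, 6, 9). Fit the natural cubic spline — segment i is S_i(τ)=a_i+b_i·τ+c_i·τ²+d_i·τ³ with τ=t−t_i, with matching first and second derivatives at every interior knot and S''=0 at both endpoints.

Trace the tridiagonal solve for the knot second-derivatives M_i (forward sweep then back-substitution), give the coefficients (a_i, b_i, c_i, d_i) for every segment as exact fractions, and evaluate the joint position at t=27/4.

  seg 0: a=-1 b=-262/219 c=0 d=7/73
  seg 1: a=-2 b=305/219 c=63/73 d=-56/219
  seg 2: a=0 b=515/219 c=7/73 d=-119/876
  seg 3: a=4 b=242/219 c=-105/146 d=35/438
S(27/4) = 41655/9344

Δ: Δ0=-1/3, Δ1=2, Δ2=2, Δ3=-1/3
row 1: diag=8, rhs=14; c'=1/8, d'=7/4
row 2: denom=6−1·1/8=47/8; d'=(0−1·7/4)/(47/8)=-14/47
row 3: denom=10−2·16/47=438/47; d'=(-14−2·-14/47)/(438/47)=-105/73
back: M3=-105/73
back: M2=-14/47−16/47·-105/73=14/73
back: M1=7/4−1/8·14/73=126/73
M: M0=0, M1=126/73, M2=14/73, M3=-105/73, M4=0
seg 0: a=-1, c=M0/2=0, d=(M1−M0)/(6·3)=7/73, b=Δ0−h0·(2M0+M1)/6=-262/219
seg 1: a=-2, c=M1/2=63/73, d=(M2−M1)/(6·1)=-56/219, b=Δ1−h1·(2M1+M2)/6=305/219
seg 2: a=0, c=M2/2=7/73, d=(M3−M2)/(6·2)=-119/876, b=Δ2−h2·(2M2+M3)/6=515/219
seg 3: a=4, c=M3/2=-105/146, d=(M4−M3)/(6·3)=35/438, b=Δ3−h3·(2M3+M4)/6=242/219
t_q=27/4 → seg 3, τ=3/4; S=4+242/219·τ+-105/146·τ²+35/438·τ³=41655/9344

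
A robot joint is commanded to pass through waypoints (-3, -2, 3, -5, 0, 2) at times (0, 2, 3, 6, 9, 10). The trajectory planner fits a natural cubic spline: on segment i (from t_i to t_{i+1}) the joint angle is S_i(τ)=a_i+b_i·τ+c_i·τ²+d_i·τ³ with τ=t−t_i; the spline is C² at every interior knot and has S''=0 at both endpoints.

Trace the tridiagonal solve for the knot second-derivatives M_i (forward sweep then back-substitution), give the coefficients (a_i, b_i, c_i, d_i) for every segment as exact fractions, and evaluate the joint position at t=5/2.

  seg 0: a=-3 b=-3549/2438 c=0 d=596/1219
  seg 1: a=-2 b=10755/2438 c=3576/1219 d=-5717/2438
  seg 2: a=3 b=3954/1219 c=-9999/2438 d=46763/65826
  seg 3: a=-5 b=-5323/2438 c=8383/3657 d=-22139/65826
  seg 4: a=0 b=3035/1219 c=-1791/2438 d=597/2438
S(5/2) = 12599/19504

Δ: Δ0=1/2, Δ1=5, Δ2=-8/3, Δ3=5/3, Δ4=2
row 1: diag=6, rhs=27; c'=1/6, d'=9/2
row 2: denom=8−1·1/6=47/6; d'=(-46−1·9/2)/(47/6)=-303/47
row 3: denom=12−3·18/47=510/47; d'=(26−3·-303/47)/(510/47)=2131/510
row 4: denom=8−3·47/170=1219/170; d'=(2−3·2131/510)/(1219/170)=-1791/1219
back: M4=-1791/1219
back: M3=2131/510−47/170·-1791/1219=16766/3657
back: M2=-303/47−18/47·16766/3657=-9999/1219
back: M1=9/2−1/6·-9999/1219=7152/1219
M: M0=0, M1=7152/1219, M2=-9999/1219, M3=16766/3657, M4=-1791/1219, M5=0
seg 0: a=-3, c=M0/2=0, d=(M1−M0)/(6·2)=596/1219, b=Δ0−h0·(2M0+M1)/6=-3549/2438
seg 1: a=-2, c=M1/2=3576/1219, d=(M2−M1)/(6·1)=-5717/2438, b=Δ1−h1·(2M1+M2)/6=10755/2438
seg 2: a=3, c=M2/2=-9999/2438, d=(M3−M2)/(6·3)=46763/65826, b=Δ2−h2·(2M2+M3)/6=3954/1219
seg 3: a=-5, c=M3/2=8383/3657, d=(M4−M3)/(6·3)=-22139/65826, b=Δ3−h3·(2M3+M4)/6=-5323/2438
seg 4: a=0, c=M4/2=-1791/2438, d=(M5−M4)/(6·1)=597/2438, b=Δ4−h4·(2M4+M5)/6=3035/1219
t_q=5/2 → seg 1, τ=1/2; S=-2+10755/2438·τ+3576/1219·τ²+-5717/2438·τ³=12599/19504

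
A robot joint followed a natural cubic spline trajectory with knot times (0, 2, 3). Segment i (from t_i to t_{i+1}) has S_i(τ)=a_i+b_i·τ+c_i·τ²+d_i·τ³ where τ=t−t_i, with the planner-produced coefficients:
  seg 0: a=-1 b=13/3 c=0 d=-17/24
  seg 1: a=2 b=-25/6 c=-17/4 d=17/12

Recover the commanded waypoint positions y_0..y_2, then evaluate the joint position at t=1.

y_0=-1 y_1=2 y_2=-5
S(1) = 21/8

y_0 = S_0(0) = a_0 = -1
y_1 = S_1(0) = a_1 = 2
y_2 = S_1(1) = -5
t_q=1 is in segment 0 (τ=1); S_0(τ)=21/8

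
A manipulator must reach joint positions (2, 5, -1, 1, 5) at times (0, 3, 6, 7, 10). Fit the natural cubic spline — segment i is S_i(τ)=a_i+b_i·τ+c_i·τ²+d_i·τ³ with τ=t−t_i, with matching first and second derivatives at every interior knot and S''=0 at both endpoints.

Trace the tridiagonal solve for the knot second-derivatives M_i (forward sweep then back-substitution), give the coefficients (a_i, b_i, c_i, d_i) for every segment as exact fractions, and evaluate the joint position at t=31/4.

Δ: Δ0=1, Δ1=-2, Δ2=2, Δ3=4/3
row 1: diag=12, rhs=-18; c'=1/4, d'=-3/2
row 2: denom=8−3·1/4=29/4; d'=(24−3·-3/2)/(29/4)=114/29
row 3: denom=8−1·4/29=228/29; d'=(-4−1·114/29)/(228/29)=-115/114
back: M3=-115/114
back: M2=114/29−4/29·-115/114=232/57
back: M1=-3/2−1/4·232/57=-287/114
M: M0=0, M1=-287/114, M2=232/57, M3=-115/114, M4=0
seg 0: a=2, c=M0/2=0, d=(M1−M0)/(6·3)=-287/2052, b=Δ0−h0·(2M0+M1)/6=515/228
seg 1: a=5, c=M1/2=-287/228, d=(M2−M1)/(6·3)=751/2052, b=Δ1−h1·(2M1+M2)/6=-173/114
seg 2: a=-1, c=M2/2=116/57, d=(M3−M2)/(6·1)=-193/228, b=Δ2−h2·(2M2+M3)/6=185/228
seg 3: a=1, c=M3/2=-115/228, d=(M4−M3)/(6·3)=115/2052, b=Δ3−h3·(2M3+M4)/6=89/38
t_q=31/4 → seg 3, τ=3/4; S=1+89/38·τ+-115/228·τ²+115/2052·τ³=12143/4864

  seg 0: a=2 b=515/228 c=0 d=-287/2052
  seg 1: a=5 b=-173/114 c=-287/228 d=751/2052
  seg 2: a=-1 b=185/228 c=116/57 d=-193/228
  seg 3: a=1 b=89/38 c=-115/228 d=115/2052
S(31/4) = 12143/4864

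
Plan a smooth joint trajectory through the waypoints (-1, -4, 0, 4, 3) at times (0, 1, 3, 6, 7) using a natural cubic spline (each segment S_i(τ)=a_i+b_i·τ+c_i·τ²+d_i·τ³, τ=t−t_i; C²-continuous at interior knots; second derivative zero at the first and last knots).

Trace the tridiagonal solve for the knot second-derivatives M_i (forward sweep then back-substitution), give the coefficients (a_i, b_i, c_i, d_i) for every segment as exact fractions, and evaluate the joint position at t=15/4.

  seg 0: a=-1 b=-4601/1182 c=0 d=1055/1182
  seg 1: a=-4 b=-718/591 c=1055/394 d=-1265/2364
  seg 2: a=0 b=1817/591 c=-105/197 d=-28/1773
  seg 3: a=4 b=-325/591 c=-133/197 d=133/591
S(15/4) = 3151/1576

Δ: Δ0=-3, Δ1=2, Δ2=4/3, Δ3=-1
row 1: diag=6, rhs=30; c'=1/3, d'=5
row 2: denom=10−2·1/3=28/3; d'=(-4−2·5)/(28/3)=-3/2
row 3: denom=8−3·9/28=197/28; d'=(-14−3·-3/2)/(197/28)=-266/197
back: M3=-266/197
back: M2=-3/2−9/28·-266/197=-210/197
back: M1=5−1/3·-210/197=1055/197
M: M0=0, M1=1055/197, M2=-210/197, M3=-266/197, M4=0
seg 0: a=-1, c=M0/2=0, d=(M1−M0)/(6·1)=1055/1182, b=Δ0−h0·(2M0+M1)/6=-4601/1182
seg 1: a=-4, c=M1/2=1055/394, d=(M2−M1)/(6·2)=-1265/2364, b=Δ1−h1·(2M1+M2)/6=-718/591
seg 2: a=0, c=M2/2=-105/197, d=(M3−M2)/(6·3)=-28/1773, b=Δ2−h2·(2M2+M3)/6=1817/591
seg 3: a=4, c=M3/2=-133/197, d=(M4−M3)/(6·1)=133/591, b=Δ3−h3·(2M3+M4)/6=-325/591
t_q=15/4 → seg 2, τ=3/4; S=0+1817/591·τ+-105/197·τ²+-28/1773·τ³=3151/1576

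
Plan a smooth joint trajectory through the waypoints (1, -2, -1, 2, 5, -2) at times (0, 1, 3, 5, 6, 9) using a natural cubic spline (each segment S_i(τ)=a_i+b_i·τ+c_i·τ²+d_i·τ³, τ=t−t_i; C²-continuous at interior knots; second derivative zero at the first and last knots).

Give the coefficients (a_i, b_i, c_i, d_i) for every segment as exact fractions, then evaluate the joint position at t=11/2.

  seg 0: a=1 b=-10211/2814 c=0 d=1769/2814
  seg 1: a=-2 b=-2452/1407 c=1769/938 d=-4303/11256
  seg 2: a=-1 b=3415/2814 c=-765/1876 d=443/1608
  seg 3: a=2 b=4064/1407 c=584/469 d=-1595/1407
  seg 4: a=5 b=2783/1407 c=-1011/469 d=337/1407
S(11/2) = 1937/536

Δ: Δ0=-3, Δ1=1/2, Δ2=3/2, Δ3=3, Δ4=-7/3
row 1: diag=6, rhs=21; c'=1/3, d'=7/2
row 2: denom=8−2·1/3=22/3; d'=(6−2·7/2)/(22/3)=-3/22
row 3: denom=6−2·3/11=60/11; d'=(9−2·-3/22)/(60/11)=17/10
row 4: denom=8−1·11/60=469/60; d'=(-32−1·17/10)/(469/60)=-2022/469
back: M4=-2022/469
back: M3=17/10−11/60·-2022/469=1168/469
back: M2=-3/22−3/11·1168/469=-765/938
back: M1=7/2−1/3·-765/938=1769/469
M: M0=0, M1=1769/469, M2=-765/938, M3=1168/469, M4=-2022/469, M5=0
seg 0: a=1, c=M0/2=0, d=(M1−M0)/(6·1)=1769/2814, b=Δ0−h0·(2M0+M1)/6=-10211/2814
seg 1: a=-2, c=M1/2=1769/938, d=(M2−M1)/(6·2)=-4303/11256, b=Δ1−h1·(2M1+M2)/6=-2452/1407
seg 2: a=-1, c=M2/2=-765/1876, d=(M3−M2)/(6·2)=443/1608, b=Δ2−h2·(2M2+M3)/6=3415/2814
seg 3: a=2, c=M3/2=584/469, d=(M4−M3)/(6·1)=-1595/1407, b=Δ3−h3·(2M3+M4)/6=4064/1407
seg 4: a=5, c=M4/2=-1011/469, d=(M5−M4)/(6·3)=337/1407, b=Δ4−h4·(2M4+M5)/6=2783/1407
t_q=11/2 → seg 3, τ=1/2; S=2+4064/1407·τ+584/469·τ²+-1595/1407·τ³=1937/536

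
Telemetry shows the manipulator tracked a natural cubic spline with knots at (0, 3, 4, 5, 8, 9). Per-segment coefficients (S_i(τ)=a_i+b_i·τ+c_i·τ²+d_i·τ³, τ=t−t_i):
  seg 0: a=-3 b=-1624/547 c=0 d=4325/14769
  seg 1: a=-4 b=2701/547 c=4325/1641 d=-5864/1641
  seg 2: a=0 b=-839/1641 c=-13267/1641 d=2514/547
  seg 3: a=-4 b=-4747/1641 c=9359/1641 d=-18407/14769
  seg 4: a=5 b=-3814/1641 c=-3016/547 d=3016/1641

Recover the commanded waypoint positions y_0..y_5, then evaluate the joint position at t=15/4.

y_0 = S_0(0) = a_0 = -3
y_1 = S_1(0) = a_1 = -4
y_2 = S_2(0) = a_2 = 0
y_3 = S_3(0) = a_3 = -4
y_4 = S_4(0) = a_4 = 5
y_5 = S_4(1) = -1
t_q=15/4 is in segment 1 (τ=3/4); S_1(τ)=-2815/8752

y_0=-3 y_1=-4 y_2=0 y_3=-4 y_4=5 y_5=-1
S(15/4) = -2815/8752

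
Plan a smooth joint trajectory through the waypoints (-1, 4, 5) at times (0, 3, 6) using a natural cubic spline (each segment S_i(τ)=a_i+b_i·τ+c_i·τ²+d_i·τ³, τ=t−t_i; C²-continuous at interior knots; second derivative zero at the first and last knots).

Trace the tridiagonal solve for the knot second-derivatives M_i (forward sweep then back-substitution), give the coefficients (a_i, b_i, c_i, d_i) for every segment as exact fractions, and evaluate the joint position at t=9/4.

  seg 0: a=-1 b=2 c=0 d=-1/27
  seg 1: a=4 b=1 c=-1/3 d=1/27
S(9/4) = 197/64

Δ: Δ0=5/3, Δ1=1/3
row 1: diag=12, rhs=-8; c'=1/4, d'=-2/3
back: M1=-2/3
M: M0=0, M1=-2/3, M2=0
seg 0: a=-1, c=M0/2=0, d=(M1−M0)/(6·3)=-1/27, b=Δ0−h0·(2M0+M1)/6=2
seg 1: a=4, c=M1/2=-1/3, d=(M2−M1)/(6·3)=1/27, b=Δ1−h1·(2M1+M2)/6=1
t_q=9/4 → seg 0, τ=9/4; S=-1+2·τ+0·τ²+-1/27·τ³=197/64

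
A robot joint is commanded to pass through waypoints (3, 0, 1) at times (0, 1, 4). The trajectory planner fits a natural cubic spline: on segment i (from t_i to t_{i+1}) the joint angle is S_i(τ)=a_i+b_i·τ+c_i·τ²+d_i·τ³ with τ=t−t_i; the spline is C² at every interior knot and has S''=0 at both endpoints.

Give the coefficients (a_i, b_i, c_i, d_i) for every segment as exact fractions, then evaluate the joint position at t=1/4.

Δ: Δ0=-3, Δ1=1/3
row 1: diag=8, rhs=20; c'=3/8, d'=5/2
back: M1=5/2
M: M0=0, M1=5/2, M2=0
seg 0: a=3, c=M0/2=0, d=(M1−M0)/(6·1)=5/12, b=Δ0−h0·(2M0+M1)/6=-41/12
seg 1: a=0, c=M1/2=5/4, d=(M2−M1)/(6·3)=-5/36, b=Δ1−h1·(2M1+M2)/6=-13/6
t_q=1/4 → seg 0, τ=1/4; S=3+-41/12·τ+0·τ²+5/12·τ³=551/256

  seg 0: a=3 b=-41/12 c=0 d=5/12
  seg 1: a=0 b=-13/6 c=5/4 d=-5/36
S(1/4) = 551/256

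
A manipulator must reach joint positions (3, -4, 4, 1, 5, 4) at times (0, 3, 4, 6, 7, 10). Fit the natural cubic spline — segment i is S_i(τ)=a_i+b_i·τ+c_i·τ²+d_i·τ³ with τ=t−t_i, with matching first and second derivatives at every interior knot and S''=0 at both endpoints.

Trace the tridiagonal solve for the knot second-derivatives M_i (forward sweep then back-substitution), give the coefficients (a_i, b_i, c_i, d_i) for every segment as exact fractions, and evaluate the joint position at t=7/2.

Δ: Δ0=-7/3, Δ1=8, Δ2=-3/2, Δ3=4, Δ4=-1/3
row 1: diag=8, rhs=62; c'=1/8, d'=31/4
row 2: denom=6−1·1/8=47/8; d'=(-57−1·31/4)/(47/8)=-518/47
row 3: denom=6−2·16/47=250/47; d'=(33−2·-518/47)/(250/47)=2587/250
row 4: denom=8−1·47/250=1953/250; d'=(-26−1·2587/250)/(1953/250)=-3029/651
back: M4=-3029/651
back: M3=2587/250−47/250·-3029/651=7306/651
back: M2=-518/47−16/47·7306/651=-9662/651
back: M1=31/4−1/8·-9662/651=6253/651
M: M0=0, M1=6253/651, M2=-9662/651, M3=7306/651, M4=-3029/651, M5=0
seg 0: a=3, c=M0/2=0, d=(M1−M0)/(6·3)=6253/11718, b=Δ0−h0·(2M0+M1)/6=-3097/434
seg 1: a=-4, c=M1/2=6253/1302, d=(M2−M1)/(6·1)=-5305/1302, b=Δ1−h1·(2M1+M2)/6=1578/217
seg 2: a=4, c=M2/2=-4831/651, d=(M3−M2)/(6·2)=202/93, b=Δ2−h2·(2M2+M3)/6=6059/1302
seg 3: a=1, c=M3/2=3653/651, d=(M4−M3)/(6·1)=-3445/1302, b=Δ3−h3·(2M3+M4)/6=449/434
seg 4: a=5, c=M4/2=-3029/1302, d=(M5−M4)/(6·3)=3029/11718, b=Δ4−h4·(2M4+M5)/6=2812/651
t_q=7/2 → seg 1, τ=1/2; S=-4+1578/217·τ+6253/1302·τ²+-5305/1302·τ³=487/1488

  seg 0: a=3 b=-3097/434 c=0 d=6253/11718
  seg 1: a=-4 b=1578/217 c=6253/1302 d=-5305/1302
  seg 2: a=4 b=6059/1302 c=-4831/651 d=202/93
  seg 3: a=1 b=449/434 c=3653/651 d=-3445/1302
  seg 4: a=5 b=2812/651 c=-3029/1302 d=3029/11718
S(7/2) = 487/1488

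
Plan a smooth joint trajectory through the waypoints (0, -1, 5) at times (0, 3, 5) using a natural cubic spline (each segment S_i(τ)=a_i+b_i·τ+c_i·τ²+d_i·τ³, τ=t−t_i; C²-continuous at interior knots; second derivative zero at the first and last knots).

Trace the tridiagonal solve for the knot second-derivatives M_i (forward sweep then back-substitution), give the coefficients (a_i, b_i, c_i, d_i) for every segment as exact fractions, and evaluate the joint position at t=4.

Δ: Δ0=-1/3, Δ1=3
row 1: diag=10, rhs=20; c'=1/5, d'=2
back: M1=2
M: M0=0, M1=2, M2=0
seg 0: a=0, c=M0/2=0, d=(M1−M0)/(6·3)=1/9, b=Δ0−h0·(2M0+M1)/6=-4/3
seg 1: a=-1, c=M1/2=1, d=(M2−M1)/(6·2)=-1/6, b=Δ1−h1·(2M1+M2)/6=5/3
t_q=4 → seg 1, τ=1; S=-1+5/3·τ+1·τ²+-1/6·τ³=3/2

  seg 0: a=0 b=-4/3 c=0 d=1/9
  seg 1: a=-1 b=5/3 c=1 d=-1/6
S(4) = 3/2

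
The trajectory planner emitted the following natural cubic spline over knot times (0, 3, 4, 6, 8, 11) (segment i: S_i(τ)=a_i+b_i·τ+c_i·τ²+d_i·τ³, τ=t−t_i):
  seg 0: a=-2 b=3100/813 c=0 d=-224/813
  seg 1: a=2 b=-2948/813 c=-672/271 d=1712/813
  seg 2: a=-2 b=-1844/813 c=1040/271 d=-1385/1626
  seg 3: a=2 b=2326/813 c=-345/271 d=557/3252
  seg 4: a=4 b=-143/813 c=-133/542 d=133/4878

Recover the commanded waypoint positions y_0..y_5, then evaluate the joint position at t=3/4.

y_0=-2 y_1=2 y_2=-2 y_3=2 y_4=4 y_5=2
S(3/4) = 403/542

y_0 = S_0(0) = a_0 = -2
y_1 = S_1(0) = a_1 = 2
y_2 = S_2(0) = a_2 = -2
y_3 = S_3(0) = a_3 = 2
y_4 = S_4(0) = a_4 = 4
y_5 = S_4(3) = 2
t_q=3/4 is in segment 0 (τ=3/4); S_0(τ)=403/542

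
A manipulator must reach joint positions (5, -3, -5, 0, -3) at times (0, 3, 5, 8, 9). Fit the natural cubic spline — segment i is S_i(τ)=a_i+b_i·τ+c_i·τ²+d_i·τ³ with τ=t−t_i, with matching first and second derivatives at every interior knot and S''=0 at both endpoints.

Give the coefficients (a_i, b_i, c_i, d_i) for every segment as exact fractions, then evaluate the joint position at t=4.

  seg 0: a=5 b=-1951/678 c=0 d=143/6102
  seg 1: a=-3 b=-761/339 c=143/678 d=93/452
  seg 2: a=-5 b=362/339 c=490/339 d=-1267/3051
  seg 3: a=0 b=-499/339 c=-259/113 d=259/339
S(4) = -6547/1356

Δ: Δ0=-8/3, Δ1=-1, Δ2=5/3, Δ3=-3
row 1: diag=10, rhs=10; c'=1/5, d'=1
row 2: denom=10−2·1/5=48/5; d'=(16−2·1)/(48/5)=35/24
row 3: denom=8−3·5/16=113/16; d'=(-28−3·35/24)/(113/16)=-518/113
back: M3=-518/113
back: M2=35/24−5/16·-518/113=980/339
back: M1=1−1/5·980/339=143/339
M: M0=0, M1=143/339, M2=980/339, M3=-518/113, M4=0
seg 0: a=5, c=M0/2=0, d=(M1−M0)/(6·3)=143/6102, b=Δ0−h0·(2M0+M1)/6=-1951/678
seg 1: a=-3, c=M1/2=143/678, d=(M2−M1)/(6·2)=93/452, b=Δ1−h1·(2M1+M2)/6=-761/339
seg 2: a=-5, c=M2/2=490/339, d=(M3−M2)/(6·3)=-1267/3051, b=Δ2−h2·(2M2+M3)/6=362/339
seg 3: a=0, c=M3/2=-259/113, d=(M4−M3)/(6·1)=259/339, b=Δ3−h3·(2M3+M4)/6=-499/339
t_q=4 → seg 1, τ=1; S=-3+-761/339·τ+143/678·τ²+93/452·τ³=-6547/1356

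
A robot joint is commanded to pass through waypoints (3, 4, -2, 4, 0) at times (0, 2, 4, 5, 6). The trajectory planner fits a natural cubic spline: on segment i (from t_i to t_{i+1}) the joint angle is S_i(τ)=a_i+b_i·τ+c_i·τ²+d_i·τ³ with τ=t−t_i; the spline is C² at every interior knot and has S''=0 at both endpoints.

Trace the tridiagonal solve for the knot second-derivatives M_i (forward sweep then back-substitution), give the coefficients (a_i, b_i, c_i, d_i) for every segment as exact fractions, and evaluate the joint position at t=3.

  seg 0: a=3 b=143/56 c=0 d=-115/224
  seg 1: a=4 b=-101/28 c=-345/112 d=379/224
  seg 2: a=-2 b=35/8 c=99/14 d=-305/56
  seg 3: a=4 b=61/28 c=-519/56 d=173/56
S(3) = -223/224

Δ: Δ0=1/2, Δ1=-3, Δ2=6, Δ3=-4
row 1: diag=8, rhs=-21; c'=1/4, d'=-21/8
row 2: denom=6−2·1/4=11/2; d'=(54−2·-21/8)/(11/2)=237/22
row 3: denom=4−1·2/11=42/11; d'=(-60−1·237/22)/(42/11)=-519/28
back: M3=-519/28
back: M2=237/22−2/11·-519/28=99/7
back: M1=-21/8−1/4·99/7=-345/56
M: M0=0, M1=-345/56, M2=99/7, M3=-519/28, M4=0
seg 0: a=3, c=M0/2=0, d=(M1−M0)/(6·2)=-115/224, b=Δ0−h0·(2M0+M1)/6=143/56
seg 1: a=4, c=M1/2=-345/112, d=(M2−M1)/(6·2)=379/224, b=Δ1−h1·(2M1+M2)/6=-101/28
seg 2: a=-2, c=M2/2=99/14, d=(M3−M2)/(6·1)=-305/56, b=Δ2−h2·(2M2+M3)/6=35/8
seg 3: a=4, c=M3/2=-519/56, d=(M4−M3)/(6·1)=173/56, b=Δ3−h3·(2M3+M4)/6=61/28
t_q=3 → seg 1, τ=1; S=4+-101/28·τ+-345/112·τ²+379/224·τ³=-223/224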